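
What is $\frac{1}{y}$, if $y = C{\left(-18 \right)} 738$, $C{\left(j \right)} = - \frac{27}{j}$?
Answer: $\frac{1}{1107} \approx 0.00090334$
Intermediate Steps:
$y = 1107$ ($y = - \frac{27}{-18} \cdot 738 = \left(-27\right) \left(- \frac{1}{18}\right) 738 = \frac{3}{2} \cdot 738 = 1107$)
$\frac{1}{y} = \frac{1}{1107}$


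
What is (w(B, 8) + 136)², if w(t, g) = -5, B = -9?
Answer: 17161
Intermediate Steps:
(w(B, 8) + 136)² = (-5 + 136)² = 131² = 17161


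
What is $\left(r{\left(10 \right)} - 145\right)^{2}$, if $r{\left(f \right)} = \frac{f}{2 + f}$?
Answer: $\frac{748225}{36} \approx 20784.0$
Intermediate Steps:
$\left(r{\left(10 \right)} - 145\right)^{2} = \left(\frac{10}{2 + 10} - 145\right)^{2} = \left(\frac{10}{12} - 145\right)^{2} = \left(10 \cdot \frac{1}{12} - 145\right)^{2} = \left(\frac{5}{6} - 145\right)^{2} = \left(- \frac{865}{6}\right)^{2} = \frac{748225}{36}$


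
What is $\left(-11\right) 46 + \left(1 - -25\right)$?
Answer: $-480$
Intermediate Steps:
$\left(-11\right) 46 + \left(1 - -25\right) = -506 + \left(1 + 25\right) = -506 + 26 = -480$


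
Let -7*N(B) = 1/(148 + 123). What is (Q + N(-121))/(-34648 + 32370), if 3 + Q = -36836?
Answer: 34941792/2160683 ≈ 16.172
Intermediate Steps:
Q = -36839 (Q = -3 - 36836 = -36839)
N(B) = -1/1897 (N(B) = -1/(7*(148 + 123)) = -⅐/271 = -⅐*1/271 = -1/1897)
(Q + N(-121))/(-34648 + 32370) = (-36839 - 1/1897)/(-34648 + 32370) = -69883584/1897/(-2278) = -69883584/1897*(-1/2278) = 34941792/2160683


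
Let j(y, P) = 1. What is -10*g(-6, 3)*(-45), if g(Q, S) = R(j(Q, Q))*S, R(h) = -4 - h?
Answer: -6750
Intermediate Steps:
g(Q, S) = -5*S (g(Q, S) = (-4 - 1*1)*S = (-4 - 1)*S = -5*S)
-10*g(-6, 3)*(-45) = -(-50)*3*(-45) = -10*(-15)*(-45) = 150*(-45) = -6750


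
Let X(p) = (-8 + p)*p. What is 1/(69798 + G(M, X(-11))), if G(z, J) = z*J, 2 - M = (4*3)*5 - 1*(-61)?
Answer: 1/44927 ≈ 2.2258e-5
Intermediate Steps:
M = -119 (M = 2 - ((4*3)*5 - 1*(-61)) = 2 - (12*5 + 61) = 2 - (60 + 61) = 2 - 1*121 = 2 - 121 = -119)
X(p) = p*(-8 + p)
G(z, J) = J*z
1/(69798 + G(M, X(-11))) = 1/(69798 - 11*(-8 - 11)*(-119)) = 1/(69798 - 11*(-19)*(-119)) = 1/(69798 + 209*(-119)) = 1/(69798 - 24871) = 1/44927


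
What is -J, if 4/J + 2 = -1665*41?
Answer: 4/68267 ≈ 5.8593e-5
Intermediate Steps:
J = -4/68267 (J = 4/(-2 - 1665*41) = 4/(-2 - 68265) = 4/(-68267) = 4*(-1/68267) = -4/68267 ≈ -5.8593e-5)
-J = -1*(-4/68267) = 4/68267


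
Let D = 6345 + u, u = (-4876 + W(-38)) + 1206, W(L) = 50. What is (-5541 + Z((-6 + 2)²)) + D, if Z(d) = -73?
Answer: -2889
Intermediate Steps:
u = -3620 (u = (-4876 + 50) + 1206 = -4826 + 1206 = -3620)
D = 2725 (D = 6345 - 3620 = 2725)
(-5541 + Z((-6 + 2)²)) + D = (-5541 - 73) + 2725 = -5614 + 2725 = -2889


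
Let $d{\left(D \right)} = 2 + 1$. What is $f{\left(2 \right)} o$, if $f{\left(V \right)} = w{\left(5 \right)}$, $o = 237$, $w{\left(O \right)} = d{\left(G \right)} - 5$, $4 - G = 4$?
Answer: $-474$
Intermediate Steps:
$G = 0$ ($G = 4 - 4 = 0$)
$d{\left(D \right)} = 3$
$w{\left(O \right)} = -2$ ($w{\left(O \right)} = 3 - 5 = -2$)
$f{\left(V \right)} = -2$
$f{\left(2 \right)} o = \left(-2\right) 237 = -474$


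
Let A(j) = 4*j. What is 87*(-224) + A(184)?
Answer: -18752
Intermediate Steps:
87*(-224) + A(184) = 87*(-224) + 4*184 = -19488 + 736 = -18752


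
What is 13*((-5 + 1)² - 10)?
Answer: 78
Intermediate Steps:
13*((-5 + 1)² - 10) = 13*((-4)² - 10) = 13*(16 - 10) = 13*6 = 78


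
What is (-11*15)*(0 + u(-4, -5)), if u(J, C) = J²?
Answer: -2640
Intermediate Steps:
(-11*15)*(0 + u(-4, -5)) = (-11*15)*(0 + (-4)²) = -165*(0 + 16) = -165*16 = -2640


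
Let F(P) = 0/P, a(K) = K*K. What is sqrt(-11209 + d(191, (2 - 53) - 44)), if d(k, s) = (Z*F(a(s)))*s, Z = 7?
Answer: I*sqrt(11209) ≈ 105.87*I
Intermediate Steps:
a(K) = K**2
F(P) = 0
d(k, s) = 0 (d(k, s) = (7*0)*s = 0*s = 0)
sqrt(-11209 + d(191, (2 - 53) - 44)) = sqrt(-11209 + 0) = sqrt(-11209) = I*sqrt(11209)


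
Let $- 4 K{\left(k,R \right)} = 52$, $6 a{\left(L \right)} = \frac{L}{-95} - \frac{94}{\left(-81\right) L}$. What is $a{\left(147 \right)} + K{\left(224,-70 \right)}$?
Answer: $- \frac{89972269}{6786990} \approx -13.257$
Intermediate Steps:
$a{\left(L \right)} = - \frac{L}{570} + \frac{47}{243 L}$ ($a{\left(L \right)} = \frac{\frac{L}{-95} - \frac{94}{\left(-81\right) L}}{6} = \frac{L \left(- \frac{1}{95}\right) - 94 \left(- \frac{1}{81 L}\right)}{6} = \frac{- \frac{L}{95} + \frac{94}{81 L}}{6} = - \frac{L}{570} + \frac{47}{243 L}$)
$K{\left(k,R \right)} = -13$ ($K{\left(k,R \right)} = \left(- \frac{1}{4}\right) 52 = -13$)
$a{\left(147 \right)} + K{\left(224,-70 \right)} = \left(\left(- \frac{1}{570}\right) 147 + \frac{47}{243 \cdot 147}\right) - 13 = \left(- \frac{49}{190} + \frac{47}{243} \cdot \frac{1}{147}\right) - 13 = \left(- \frac{49}{190} + \frac{47}{35721}\right) - 13 = - \frac{1741399}{6786990} - 13 = - \frac{89972269}{6786990}$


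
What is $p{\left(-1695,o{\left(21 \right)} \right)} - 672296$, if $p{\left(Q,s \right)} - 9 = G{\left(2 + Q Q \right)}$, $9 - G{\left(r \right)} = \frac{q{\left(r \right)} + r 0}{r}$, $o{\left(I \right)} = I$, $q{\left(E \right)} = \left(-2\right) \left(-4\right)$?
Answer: $- \frac{1931472845514}{2873027} \approx -6.7228 \cdot 10^{5}$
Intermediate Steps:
$q{\left(E \right)} = 8$
$G{\left(r \right)} = 9 - \frac{8}{r}$ ($G{\left(r \right)} = 9 - \frac{8 + r 0}{r} = 9 - \frac{8 + 0}{r} = 9 - \frac{8}{r}$)
$p{\left(Q,s \right)} = 18 - \frac{8}{2 + Q^{2}}$ ($p{\left(Q,s \right)} = 9 + \left(9 - \frac{8}{2 + Q Q}\right) = 9 + \left(9 - \frac{8}{2 + Q^{2}}\right) = 18 - \frac{8}{2 + Q^{2}}$)
$p{\left(-1695,o{\left(21 \right)} \right)} - 672296 = \frac{2 \left(14 + 9 \left(-1695\right)^{2}\right)}{2 + \left(-1695\right)^{2}} - 672296 = \frac{2 \left(14 + 9 \cdot 2873025\right)}{2 + 2873025} - 672296 = \frac{2 \left(14 + 25857225\right)}{2873027} - 672296 = 2 \cdot \frac{1}{2873027} \cdot 25857239 - 672296 = \frac{51714478}{2873027} - 672296 = - \frac{1931472845514}{2873027}$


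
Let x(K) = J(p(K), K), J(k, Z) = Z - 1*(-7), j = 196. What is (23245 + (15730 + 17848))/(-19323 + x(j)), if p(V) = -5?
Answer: -56823/19120 ≈ -2.9719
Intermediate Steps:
J(k, Z) = 7 + Z (J(k, Z) = Z + 7 = 7 + Z)
x(K) = 7 + K
(23245 + (15730 + 17848))/(-19323 + x(j)) = (23245 + (15730 + 17848))/(-19323 + (7 + 196)) = (23245 + 33578)/(-19323 + 203) = 56823/(-19120) = 56823*(-1/19120) = -56823/19120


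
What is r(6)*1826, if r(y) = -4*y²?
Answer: -262944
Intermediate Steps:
r(6)*1826 = -4*6²*1826 = -4*36*1826 = -144*1826 = -262944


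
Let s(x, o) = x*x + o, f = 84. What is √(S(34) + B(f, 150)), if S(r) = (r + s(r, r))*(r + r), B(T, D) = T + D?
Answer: 3*√9274 ≈ 288.90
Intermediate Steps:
s(x, o) = o + x² (s(x, o) = x² + o = o + x²)
B(T, D) = D + T
S(r) = 2*r*(r² + 2*r) (S(r) = (r + (r + r²))*(r + r) = (r² + 2*r)*(2*r) = 2*r*(r² + 2*r))
√(S(34) + B(f, 150)) = √(2*34²*(2 + 34) + (150 + 84)) = √(2*1156*36 + 234) = √(83232 + 234) = √83466 = 3*√9274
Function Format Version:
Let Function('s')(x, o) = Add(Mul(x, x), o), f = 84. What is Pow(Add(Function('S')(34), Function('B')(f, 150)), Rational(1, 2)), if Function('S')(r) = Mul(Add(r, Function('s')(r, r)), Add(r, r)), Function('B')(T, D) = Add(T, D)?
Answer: Mul(3, Pow(9274, Rational(1, 2))) ≈ 288.90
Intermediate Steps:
Function('s')(x, o) = Add(o, Pow(x, 2)) (Function('s')(x, o) = Add(Pow(x, 2), o) = Add(o, Pow(x, 2)))
Function('B')(T, D) = Add(D, T)
Function('S')(r) = Mul(2, r, Add(Pow(r, 2), Mul(2, r))) (Function('S')(r) = Mul(Add(r, Add(r, Pow(r, 2))), Add(r, r)) = Mul(Add(Pow(r, 2), Mul(2, r)), Mul(2, r)) = Mul(2, r, Add(Pow(r, 2), Mul(2, r))))
Pow(Add(Function('S')(34), Function('B')(f, 150)), Rational(1, 2)) = Pow(Add(Mul(2, Pow(34, 2), Add(2, 34)), Add(150, 84)), Rational(1, 2)) = Pow(Add(Mul(2, 1156, 36), 234), Rational(1, 2)) = Pow(Add(83232, 234), Rational(1, 2)) = Pow(83466, Rational(1, 2)) = Mul(3, Pow(9274, Rational(1, 2)))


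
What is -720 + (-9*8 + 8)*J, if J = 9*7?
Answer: -4752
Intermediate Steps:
J = 63
-720 + (-9*8 + 8)*J = -720 + (-9*8 + 8)*63 = -720 + (-72 + 8)*63 = -720 - 64*63 = -720 - 4032 = -4752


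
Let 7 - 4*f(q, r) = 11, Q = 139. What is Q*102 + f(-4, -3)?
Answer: 14177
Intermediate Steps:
f(q, r) = -1 (f(q, r) = 7/4 - ¼*11 = 7/4 - 11/4 = -1)
Q*102 + f(-4, -3) = 139*102 - 1 = 14178 - 1 = 14177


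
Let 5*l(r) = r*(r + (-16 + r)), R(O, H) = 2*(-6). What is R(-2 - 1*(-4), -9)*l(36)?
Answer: -24192/5 ≈ -4838.4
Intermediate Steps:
R(O, H) = -12
l(r) = r*(-16 + 2*r)/5 (l(r) = (r*(r + (-16 + r)))/5 = (r*(-16 + 2*r))/5 = r*(-16 + 2*r)/5)
R(-2 - 1*(-4), -9)*l(36) = -24*36*(-8 + 36)/5 = -24*36*28/5 = -12*2016/5 = -24192/5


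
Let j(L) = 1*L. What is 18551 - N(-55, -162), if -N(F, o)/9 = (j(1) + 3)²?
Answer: 18695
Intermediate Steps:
j(L) = L
N(F, o) = -144 (N(F, o) = -9*(1 + 3)² = -9*4² = -9*16 = -144)
18551 - N(-55, -162) = 18551 - 1*(-144) = 18551 + 144 = 18695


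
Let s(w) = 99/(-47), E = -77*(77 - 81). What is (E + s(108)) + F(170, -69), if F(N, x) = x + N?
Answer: 19124/47 ≈ 406.89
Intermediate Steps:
F(N, x) = N + x
E = 308 (E = -77*(-4) = 308)
s(w) = -99/47 (s(w) = 99*(-1/47) = -99/47)
(E + s(108)) + F(170, -69) = (308 - 99/47) + (170 - 69) = 14377/47 + 101 = 19124/47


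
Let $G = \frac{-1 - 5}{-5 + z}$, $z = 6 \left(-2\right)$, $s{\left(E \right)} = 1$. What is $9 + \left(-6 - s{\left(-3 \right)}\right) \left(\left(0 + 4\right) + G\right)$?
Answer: $- \frac{365}{17} \approx -21.471$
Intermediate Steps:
$z = -12$
$G = \frac{6}{17}$ ($G = \frac{-1 - 5}{-5 - 12} = - \frac{6}{-17} = \left(-6\right) \left(- \frac{1}{17}\right) = \frac{6}{17} \approx 0.35294$)
$9 + \left(-6 - s{\left(-3 \right)}\right) \left(\left(0 + 4\right) + G\right) = 9 + \left(-6 - 1\right) \left(\left(0 + 4\right) + \frac{6}{17}\right) = 9 + \left(-6 - 1\right) \left(4 + \frac{6}{17}\right) = 9 - \frac{518}{17} = - \frac{365}{17}$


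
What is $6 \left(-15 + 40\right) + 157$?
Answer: $307$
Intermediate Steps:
$6 \left(-15 + 40\right) + 157 = 6 \cdot 25 + 157 = 150 + 157 = 307$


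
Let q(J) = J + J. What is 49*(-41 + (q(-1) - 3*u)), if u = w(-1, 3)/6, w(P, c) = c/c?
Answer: -4263/2 ≈ -2131.5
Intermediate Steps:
w(P, c) = 1
q(J) = 2*J
u = ⅙ (u = 1/6 = 1*(⅙) = ⅙ ≈ 0.16667)
49*(-41 + (q(-1) - 3*u)) = 49*(-41 + (2*(-1) - 3*⅙)) = 49*(-41 + (-2 - ½)) = 49*(-41 - 5/2) = 49*(-87/2) = -4263/2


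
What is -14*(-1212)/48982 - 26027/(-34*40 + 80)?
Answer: 648286777/31348480 ≈ 20.680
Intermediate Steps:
-14*(-1212)/48982 - 26027/(-34*40 + 80) = 16968*(1/48982) - 26027/(-1360 + 80) = 8484/24491 - 26027/(-1280) = 8484/24491 - 26027*(-1/1280) = 8484/24491 + 26027/1280 = 648286777/31348480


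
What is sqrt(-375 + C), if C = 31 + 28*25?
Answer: 2*sqrt(89) ≈ 18.868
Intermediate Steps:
C = 731 (C = 31 + 700 = 731)
sqrt(-375 + C) = sqrt(-375 + 731) = sqrt(356) = 2*sqrt(89)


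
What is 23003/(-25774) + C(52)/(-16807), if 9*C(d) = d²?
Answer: -72432565/79564338 ≈ -0.91037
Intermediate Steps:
C(d) = d²/9
23003/(-25774) + C(52)/(-16807) = 23003/(-25774) + ((⅑)*52²)/(-16807) = 23003*(-1/25774) + ((⅑)*2704)*(-1/16807) = -23003/25774 + (2704/9)*(-1/16807) = -23003/25774 - 2704/151263 = -72432565/79564338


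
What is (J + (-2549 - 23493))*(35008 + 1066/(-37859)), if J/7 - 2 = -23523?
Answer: -14866639462902/2227 ≈ -6.6756e+9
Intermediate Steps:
J = -164647 (J = 14 + 7*(-23523) = 14 - 164661 = -164647)
(J + (-2549 - 23493))*(35008 + 1066/(-37859)) = (-164647 + (-2549 - 23493))*(35008 + 1066/(-37859)) = (-164647 - 26042)*(35008 + 1066*(-1/37859)) = -190689*(35008 - 1066/37859) = -190689*1325366806/37859 = -14866639462902/2227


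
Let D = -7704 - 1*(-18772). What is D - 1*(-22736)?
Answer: 33804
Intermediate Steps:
D = 11068 (D = -7704 + 18772 = 11068)
D - 1*(-22736) = 11068 - 1*(-22736) = 11068 + 22736 = 33804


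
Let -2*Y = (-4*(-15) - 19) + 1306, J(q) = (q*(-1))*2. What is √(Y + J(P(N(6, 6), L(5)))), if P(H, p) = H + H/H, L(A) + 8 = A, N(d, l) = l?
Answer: 5*I*√110/2 ≈ 26.22*I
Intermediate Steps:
L(A) = -8 + A
P(H, p) = 1 + H (P(H, p) = H + 1 = 1 + H)
J(q) = -2*q (J(q) = -q*2 = -2*q)
Y = -1347/2 (Y = -((-4*(-15) - 19) + 1306)/2 = -((60 - 19) + 1306)/2 = -(41 + 1306)/2 = -½*1347 = -1347/2 ≈ -673.50)
√(Y + J(P(N(6, 6), L(5)))) = √(-1347/2 - 2*(1 + 6)) = √(-1347/2 - 2*7) = √(-1347/2 - 14) = √(-1375/2) = 5*I*√110/2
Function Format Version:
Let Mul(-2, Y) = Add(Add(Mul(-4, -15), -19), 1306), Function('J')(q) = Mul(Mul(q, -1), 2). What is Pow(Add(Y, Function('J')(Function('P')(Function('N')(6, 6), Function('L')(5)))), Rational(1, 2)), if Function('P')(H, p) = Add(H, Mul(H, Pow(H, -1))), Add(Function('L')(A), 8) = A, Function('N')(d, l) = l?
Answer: Mul(Rational(5, 2), I, Pow(110, Rational(1, 2))) ≈ Mul(26.220, I)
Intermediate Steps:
Function('L')(A) = Add(-8, A)
Function('P')(H, p) = Add(1, H) (Function('P')(H, p) = Add(H, 1) = Add(1, H))
Function('J')(q) = Mul(-2, q) (Function('J')(q) = Mul(Mul(-1, q), 2) = Mul(-2, q))
Y = Rational(-1347, 2) (Y = Mul(Rational(-1, 2), Add(Add(Mul(-4, -15), -19), 1306)) = Mul(Rational(-1, 2), Add(Add(60, -19), 1306)) = Mul(Rational(-1, 2), Add(41, 1306)) = Mul(Rational(-1, 2), 1347) = Rational(-1347, 2) ≈ -673.50)
Pow(Add(Y, Function('J')(Function('P')(Function('N')(6, 6), Function('L')(5)))), Rational(1, 2)) = Pow(Add(Rational(-1347, 2), Mul(-2, Add(1, 6))), Rational(1, 2)) = Pow(Add(Rational(-1347, 2), Mul(-2, 7)), Rational(1, 2)) = Pow(Add(Rational(-1347, 2), -14), Rational(1, 2)) = Pow(Rational(-1375, 2), Rational(1, 2)) = Mul(Rational(5, 2), I, Pow(110, Rational(1, 2)))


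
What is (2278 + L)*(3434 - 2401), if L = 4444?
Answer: 6943826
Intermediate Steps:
(2278 + L)*(3434 - 2401) = (2278 + 4444)*(3434 - 2401) = 6722*1033 = 6943826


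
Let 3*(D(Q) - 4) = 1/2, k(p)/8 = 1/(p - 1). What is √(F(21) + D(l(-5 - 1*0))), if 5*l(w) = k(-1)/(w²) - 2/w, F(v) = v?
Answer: √906/6 ≈ 5.0166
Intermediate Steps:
k(p) = 8/(-1 + p) (k(p) = 8/(p - 1) = 8/(-1 + p))
l(w) = -4/(5*w²) - 2/(5*w) (l(w) = ((8/(-1 - 1))/(w²) - 2/w)/5 = ((8/(-2))/w² - 2/w)/5 = ((8*(-½))/w² - 2/w)/5 = (-4/w² - 2/w)/5 = -4/(5*w²) - 2/(5*w))
D(Q) = 25/6 (D(Q) = 4 + (⅓)/2 = 4 + (⅓)*(½) = 4 + ⅙ = 25/6)
√(F(21) + D(l(-5 - 1*0))) = √(21 + 25/6) = √(151/6) = √906/6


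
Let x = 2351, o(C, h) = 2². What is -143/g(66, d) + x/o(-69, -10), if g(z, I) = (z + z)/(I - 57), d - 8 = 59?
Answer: 6923/12 ≈ 576.92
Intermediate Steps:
d = 67 (d = 8 + 59 = 67)
o(C, h) = 4
g(z, I) = 2*z/(-57 + I) (g(z, I) = (2*z)/(-57 + I) = 2*z/(-57 + I))
-143/g(66, d) + x/o(-69, -10) = -143/(2*66/(-57 + 67)) + 2351/4 = -143/(2*66/10) + 2351*(¼) = -143/(2*66*(⅒)) + 2351/4 = -143/66/5 + 2351/4 = -143*5/66 + 2351/4 = -65/6 + 2351/4 = 6923/12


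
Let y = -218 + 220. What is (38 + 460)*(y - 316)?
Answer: -156372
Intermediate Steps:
y = 2
(38 + 460)*(y - 316) = (38 + 460)*(2 - 316) = 498*(-314) = -156372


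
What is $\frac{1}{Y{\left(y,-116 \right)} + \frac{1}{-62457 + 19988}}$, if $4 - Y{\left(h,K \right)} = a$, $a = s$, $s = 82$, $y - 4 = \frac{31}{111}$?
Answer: $- \frac{42469}{3312583} \approx -0.012821$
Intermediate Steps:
$y = \frac{475}{111}$ ($y = 4 + \frac{31}{111} = \frac{475}{111} \approx 4.2793$)
$a = 82$
$Y{\left(h,K \right)} = -78$ ($Y{\left(h,K \right)} = 4 - 82 = -78$)
$\frac{1}{Y{\left(y,-116 \right)} + \frac{1}{-62457 + 19988}} = \frac{1}{-78 + \frac{1}{-62457 + 19988}} = \frac{1}{-78 + \frac{1}{-42469}} = \frac{1}{-78 - \frac{1}{42469}} = \frac{1}{- \frac{3312583}{42469}} = - \frac{42469}{3312583}$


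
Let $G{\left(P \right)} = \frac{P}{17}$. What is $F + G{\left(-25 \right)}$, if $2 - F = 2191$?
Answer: $- \frac{37238}{17} \approx -2190.5$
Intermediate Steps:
$F = -2189$ ($F = 2 - 2191 = -2189$)
$G{\left(P \right)} = \frac{P}{17}$ ($G{\left(P \right)} = P \frac{1}{17} = \frac{P}{17}$)
$F + G{\left(-25 \right)} = -2189 + \frac{1}{17} \left(-25\right) = -2189 - \frac{25}{17} = - \frac{37238}{17}$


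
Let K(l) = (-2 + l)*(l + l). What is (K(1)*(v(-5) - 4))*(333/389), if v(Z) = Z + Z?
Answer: 9324/389 ≈ 23.969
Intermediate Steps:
v(Z) = 2*Z
K(l) = 2*l*(-2 + l) (K(l) = (-2 + l)*(2*l) = 2*l*(-2 + l))
(K(1)*(v(-5) - 4))*(333/389) = ((2*1*(-2 + 1))*(2*(-5) - 4))*(333/389) = ((2*1*(-1))*(-10 - 4))*(333*(1/389)) = -2*(-14)*(333/389) = 28*(333/389) = 9324/389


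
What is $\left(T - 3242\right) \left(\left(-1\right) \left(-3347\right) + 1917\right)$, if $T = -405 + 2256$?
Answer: $-7322224$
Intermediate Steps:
$T = 1851$
$\left(T - 3242\right) \left(\left(-1\right) \left(-3347\right) + 1917\right) = \left(1851 - 3242\right) \left(\left(-1\right) \left(-3347\right) + 1917\right) = - 1391 \left(3347 + 1917\right) = \left(-1391\right) 5264 = -7322224$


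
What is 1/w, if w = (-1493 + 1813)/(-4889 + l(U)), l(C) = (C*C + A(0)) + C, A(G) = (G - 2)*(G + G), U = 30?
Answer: -3959/320 ≈ -12.372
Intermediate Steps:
A(G) = 2*G*(-2 + G) (A(G) = (-2 + G)*(2*G) = 2*G*(-2 + G))
l(C) = C + C² (l(C) = (C*C + 2*0*(-2 + 0)) + C = (C² + 2*0*(-2)) + C = (C² + 0) + C = C² + C = C + C²)
w = -320/3959 (w = (-1493 + 1813)/(-4889 + 30*(1 + 30)) = 320/(-4889 + 30*31) = 320/(-4889 + 930) = 320/(-3959) = 320*(-1/3959) = -320/3959 ≈ -0.080828)
1/w = 1/(-320/3959) = -3959/320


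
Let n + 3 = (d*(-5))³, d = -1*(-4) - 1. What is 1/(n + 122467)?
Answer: 1/119089 ≈ 8.3971e-6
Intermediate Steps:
d = 3 (d = 4 - 1 = 3)
n = -3378 (n = -3 + (3*(-5))³ = -3 + (-15)³ = -3 - 3375 = -3378)
1/(n + 122467) = 1/(-3378 + 122467) = 1/119089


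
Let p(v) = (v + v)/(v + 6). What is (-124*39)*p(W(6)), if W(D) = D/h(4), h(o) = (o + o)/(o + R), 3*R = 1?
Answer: -125736/37 ≈ -3398.3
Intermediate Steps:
R = ⅓ (R = (⅓)*1 = ⅓ ≈ 0.33333)
h(o) = 2*o/(⅓ + o) (h(o) = (o + o)/(o + ⅓) = (2*o)/(⅓ + o) = 2*o/(⅓ + o))
W(D) = 13*D/24 (W(D) = D/((6*4/(1 + 3*4))) = D/((6*4/(1 + 12))) = D/((6*4/13)) = D/((6*4*(1/13))) = D/(24/13) = D*(13/24) = 13*D/24)
p(v) = 2*v/(6 + v) (p(v) = (2*v)/(6 + v) = 2*v/(6 + v))
(-124*39)*p(W(6)) = (-124*39)*(2*((13/24)*6)/(6 + (13/24)*6)) = -9672*13/(4*(6 + 13/4)) = -9672*13/(4*37/4) = -9672*13*4/(4*37) = -4836*26/37 = -125736/37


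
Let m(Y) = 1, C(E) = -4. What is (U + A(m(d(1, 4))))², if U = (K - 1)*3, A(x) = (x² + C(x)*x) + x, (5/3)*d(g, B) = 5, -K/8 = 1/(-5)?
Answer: 1/25 ≈ 0.040000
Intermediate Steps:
K = 8/5 (K = -8/(-5) = -8*(-⅕) = 8/5 ≈ 1.6000)
d(g, B) = 3 (d(g, B) = (⅗)*5 = 3)
A(x) = x² - 3*x (A(x) = (x² - 4*x) + x = x² - 3*x)
U = 9/5 (U = (8/5 - 1)*3 = (⅗)*3 = 9/5 ≈ 1.8000)
(U + A(m(d(1, 4))))² = (9/5 + 1*(-3 + 1))² = (9/5 + 1*(-2))² = (9/5 - 2)² = (-⅕)² = 1/25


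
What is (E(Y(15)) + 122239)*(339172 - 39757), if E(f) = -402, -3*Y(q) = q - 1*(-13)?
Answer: 36479825355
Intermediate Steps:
Y(q) = -13/3 - q/3 (Y(q) = -(q - 1*(-13))/3 = -(q + 13)/3 = -(13 + q)/3 = -13/3 - q/3)
(E(Y(15)) + 122239)*(339172 - 39757) = (-402 + 122239)*(339172 - 39757) = 121837*299415 = 36479825355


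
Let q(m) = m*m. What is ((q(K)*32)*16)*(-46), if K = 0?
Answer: 0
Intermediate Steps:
q(m) = m**2
((q(K)*32)*16)*(-46) = ((0**2*32)*16)*(-46) = ((0*32)*16)*(-46) = (0*16)*(-46) = 0*(-46) = 0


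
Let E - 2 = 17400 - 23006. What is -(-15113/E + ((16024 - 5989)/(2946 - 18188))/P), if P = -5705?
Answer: -131421637007/48729923844 ≈ -2.6969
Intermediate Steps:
E = -5604 (E = 2 + (17400 - 23006) = 2 - 5606 = -5604)
-(-15113/E + ((16024 - 5989)/(2946 - 18188))/P) = -(-15113/(-5604) + ((16024 - 5989)/(2946 - 18188))/(-5705)) = -(-15113*(-1/5604) + (10035/(-15242))*(-1/5705)) = -(15113/5604 + (10035*(-1/15242))*(-1/5705)) = -(15113/5604 - 10035/15242*(-1/5705)) = -(15113/5604 + 2007/17391122) = -1*131421637007/48729923844 = -131421637007/48729923844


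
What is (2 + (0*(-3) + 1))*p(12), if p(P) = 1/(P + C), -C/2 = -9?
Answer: 1/10 ≈ 0.10000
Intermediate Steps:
C = 18 (C = -2*(-9) = 18)
p(P) = 1/(18 + P) (p(P) = 1/(P + 18) = 1/(18 + P))
(2 + (0*(-3) + 1))*p(12) = (2 + (0*(-3) + 1))/(18 + 12) = (2 + (0 + 1))/30 = (2 + 1)*(1/30) = 3*(1/30) = 1/10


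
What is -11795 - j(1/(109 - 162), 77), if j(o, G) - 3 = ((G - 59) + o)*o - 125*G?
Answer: -6103004/2809 ≈ -2172.7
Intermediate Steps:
j(o, G) = 3 - 125*G + o*(-59 + G + o) (j(o, G) = 3 + (((G - 59) + o)*o - 125*G) = 3 + (((-59 + G) + o)*o - 125*G) = 3 + ((-59 + G + o)*o - 125*G) = 3 + (o*(-59 + G + o) - 125*G) = 3 + (-125*G + o*(-59 + G + o)) = 3 - 125*G + o*(-59 + G + o))
-11795 - j(1/(109 - 162), 77) = -11795 - (3 + (1/(109 - 162))² - 125*77 - 59/(109 - 162) + 77/(109 - 162)) = -11795 - (3 + (1/(-53))² - 9625 - 59/(-53) + 77/(-53)) = -11795 - (3 + (-1/53)² - 9625 - 59*(-1/53) + 77*(-1/53)) = -11795 - (3 + 1/2809 - 9625 + 59/53 - 77/53) = -11795 - 1*(-27029151/2809) = -11795 + 27029151/2809 = -6103004/2809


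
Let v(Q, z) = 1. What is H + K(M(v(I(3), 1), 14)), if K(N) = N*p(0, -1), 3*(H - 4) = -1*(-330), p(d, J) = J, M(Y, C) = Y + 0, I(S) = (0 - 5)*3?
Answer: 113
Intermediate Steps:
I(S) = -15 (I(S) = -5*3 = -15)
M(Y, C) = Y
H = 114 (H = 4 + (-1*(-330))/3 = 4 + (⅓)*330 = 4 + 110 = 114)
K(N) = -N (K(N) = N*(-1) = -N)
H + K(M(v(I(3), 1), 14)) = 114 - 1*1 = 114 - 1 = 113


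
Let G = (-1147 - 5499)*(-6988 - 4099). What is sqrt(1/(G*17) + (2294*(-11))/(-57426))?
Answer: sqrt(1966905269040073209952398)/2115694492026 ≈ 0.66289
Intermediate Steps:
G = 73684202 (G = -6646*(-11087) = 73684202)
sqrt(1/(G*17) + (2294*(-11))/(-57426)) = sqrt(1/(73684202*17) + (2294*(-11))/(-57426)) = sqrt(1/1252631434 - 25234*(-1/57426)) = sqrt(1/1252631434 + 12617/28713) = sqrt(929673578323/2115694492026) = sqrt(1966905269040073209952398)/2115694492026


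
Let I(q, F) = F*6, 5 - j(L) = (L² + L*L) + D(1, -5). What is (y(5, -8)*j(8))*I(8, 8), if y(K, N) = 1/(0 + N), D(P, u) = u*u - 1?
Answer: 882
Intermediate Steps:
D(P, u) = -1 + u² (D(P, u) = u² - 1 = -1 + u²)
j(L) = -19 - 2*L² (j(L) = 5 - ((L² + L*L) + (-1 + (-5)²)) = 5 - ((L² + L²) + (-1 + 25)) = 5 - (2*L² + 24) = 5 - (24 + 2*L²) = 5 + (-24 - 2*L²) = -19 - 2*L²)
I(q, F) = 6*F
y(K, N) = 1/N
(y(5, -8)*j(8))*I(8, 8) = ((-19 - 2*8²)/(-8))*(6*8) = -(-19 - 2*64)/8*48 = -(-19 - 128)/8*48 = -⅛*(-147)*48 = (147/8)*48 = 882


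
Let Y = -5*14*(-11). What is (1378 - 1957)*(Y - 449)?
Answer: -185859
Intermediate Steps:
Y = 770 (Y = -70*(-11) = 770)
(1378 - 1957)*(Y - 449) = (1378 - 1957)*(770 - 449) = -579*321 = -185859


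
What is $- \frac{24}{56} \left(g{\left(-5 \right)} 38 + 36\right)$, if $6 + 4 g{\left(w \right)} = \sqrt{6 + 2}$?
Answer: $9 - \frac{57 \sqrt{2}}{7} \approx -2.5157$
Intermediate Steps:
$g{\left(w \right)} = - \frac{3}{2} + \frac{\sqrt{2}}{2}$ ($g{\left(w \right)} = - \frac{3}{2} + \frac{\sqrt{6 + 2}}{4} = - \frac{3}{2} + \frac{\sqrt{8}}{4} = - \frac{3}{2} + \frac{2 \sqrt{2}}{4} = - \frac{3}{2} + \frac{\sqrt{2}}{2}$)
$- \frac{24}{56} \left(g{\left(-5 \right)} 38 + 36\right) = - \frac{24}{56} \left(\left(- \frac{3}{2} + \frac{\sqrt{2}}{2}\right) 38 + 36\right) = \left(-24\right) \frac{1}{56} \left(\left(-57 + 19 \sqrt{2}\right) + 36\right) = - \frac{3 \left(-21 + 19 \sqrt{2}\right)}{7} = 9 - \frac{57 \sqrt{2}}{7}$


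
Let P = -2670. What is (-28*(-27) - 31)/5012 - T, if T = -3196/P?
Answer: -7041301/6691020 ≈ -1.0524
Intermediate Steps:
T = 1598/1335 (T = -3196/(-2670) = -3196*(-1/2670) = 1598/1335 ≈ 1.1970)
(-28*(-27) - 31)/5012 - T = (-28*(-27) - 31)/5012 - 1*1598/1335 = (756 - 31)*(1/5012) - 1598/1335 = 725*(1/5012) - 1598/1335 = 725/5012 - 1598/1335 = -7041301/6691020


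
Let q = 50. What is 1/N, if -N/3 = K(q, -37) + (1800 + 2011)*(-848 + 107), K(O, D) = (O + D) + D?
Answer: 1/8471925 ≈ 1.1804e-7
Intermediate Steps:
K(O, D) = O + 2*D (K(O, D) = (D + O) + D = O + 2*D)
N = 8471925 (N = -3*((50 + 2*(-37)) + (1800 + 2011)*(-848 + 107)) = -3*((50 - 74) + 3811*(-741)) = -3*(-24 - 2823951) = -3*(-2823975) = 8471925)
1/N = 1/8471925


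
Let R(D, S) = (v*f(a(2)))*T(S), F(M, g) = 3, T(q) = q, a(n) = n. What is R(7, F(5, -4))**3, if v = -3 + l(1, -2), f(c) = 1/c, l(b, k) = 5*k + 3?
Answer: -3375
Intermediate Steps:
l(b, k) = 3 + 5*k
v = -10 (v = -3 + (3 + 5*(-2)) = -3 + (3 - 10) = -3 - 7 = -10)
R(D, S) = -5*S (R(D, S) = (-10/2)*S = (-10*1/2)*S = -5*S)
R(7, F(5, -4))**3 = (-5*3)**3 = (-15)**3 = -3375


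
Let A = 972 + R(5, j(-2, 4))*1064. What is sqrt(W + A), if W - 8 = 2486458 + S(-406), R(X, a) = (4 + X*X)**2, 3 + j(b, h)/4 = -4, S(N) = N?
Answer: 4*sqrt(211366) ≈ 1839.0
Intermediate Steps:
j(b, h) = -28 (j(b, h) = -12 + 4*(-4) = -12 - 16 = -28)
R(X, a) = (4 + X**2)**2
W = 2486060 (W = 8 + (2486458 - 406) = 8 + 2486052 = 2486060)
A = 895796 (A = 972 + (4 + 5**2)**2*1064 = 972 + (4 + 25)**2*1064 = 972 + 29**2*1064 = 972 + 841*1064 = 972 + 894824 = 895796)
sqrt(W + A) = sqrt(2486060 + 895796) = sqrt(3381856) = 4*sqrt(211366)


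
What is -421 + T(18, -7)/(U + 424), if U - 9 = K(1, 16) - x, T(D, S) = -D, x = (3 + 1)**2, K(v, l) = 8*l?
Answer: -229463/545 ≈ -421.03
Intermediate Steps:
x = 16 (x = 4**2 = 16)
U = 121 (U = 9 + (8*16 - 1*16) = 9 + (128 - 16) = 9 + 112 = 121)
-421 + T(18, -7)/(U + 424) = -421 + (-1*18)/(121 + 424) = -421 - 18/545 = -229463/545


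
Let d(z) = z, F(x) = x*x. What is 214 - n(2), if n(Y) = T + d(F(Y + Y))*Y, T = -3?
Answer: 185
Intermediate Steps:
F(x) = x²
n(Y) = -3 + 4*Y³ (n(Y) = -3 + (Y + Y)²*Y = -3 + (2*Y)²*Y = -3 + (4*Y²)*Y = -3 + 4*Y³)
214 - n(2) = 214 - (-3 + 4*2³) = 214 - (-3 + 4*8) = 214 - (-3 + 32) = 214 - 1*29 = 214 - 29 = 185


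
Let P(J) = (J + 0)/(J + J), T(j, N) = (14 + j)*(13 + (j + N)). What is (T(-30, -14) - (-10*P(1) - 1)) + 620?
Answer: 1122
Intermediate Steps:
T(j, N) = (14 + j)*(13 + N + j) (T(j, N) = (14 + j)*(13 + (N + j)) = (14 + j)*(13 + N + j))
P(J) = 1/2 (P(J) = J/((2*J)) = J*(1/(2*J)) = 1/2)
(T(-30, -14) - (-10*P(1) - 1)) + 620 = ((182 + (-30)**2 + 14*(-14) + 27*(-30) - 14*(-30)) - (-10*1/2 - 1)) + 620 = ((182 + 900 - 196 - 810 + 420) - (-5 - 1)) + 620 = (496 - 1*(-6)) + 620 = (496 + 6) + 620 = 502 + 620 = 1122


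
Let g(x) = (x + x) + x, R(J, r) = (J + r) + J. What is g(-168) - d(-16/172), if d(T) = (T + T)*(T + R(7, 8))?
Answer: -924360/1849 ≈ -499.92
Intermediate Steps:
R(J, r) = r + 2*J
g(x) = 3*x (g(x) = 2*x + x = 3*x)
d(T) = 2*T*(22 + T) (d(T) = (T + T)*(T + (8 + 2*7)) = (2*T)*(T + (8 + 14)) = (2*T)*(T + 22) = (2*T)*(22 + T) = 2*T*(22 + T))
g(-168) - d(-16/172) = 3*(-168) - 2*(-16/172)*(22 - 16/172) = -504 - 2*(-16*1/172)*(22 - 16*1/172) = -504 - 2*(-4)*(22 - 4/43)/43 = -504 - 2*(-4)*942/(43*43) = -504 - 1*(-7536/1849) = -504 + 7536/1849 = -924360/1849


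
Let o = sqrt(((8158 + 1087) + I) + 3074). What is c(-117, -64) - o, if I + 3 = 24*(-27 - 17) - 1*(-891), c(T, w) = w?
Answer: -64 - sqrt(12151) ≈ -174.23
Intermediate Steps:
I = -168 (I = -3 + (24*(-27 - 17) - 1*(-891)) = -3 + (24*(-44) + 891) = -3 + (-1056 + 891) = -3 - 165 = -168)
o = sqrt(12151) (o = sqrt(((8158 + 1087) - 168) + 3074) = sqrt((9245 - 168) + 3074) = sqrt(9077 + 3074) = sqrt(12151) ≈ 110.23)
c(-117, -64) - o = -64 - sqrt(12151)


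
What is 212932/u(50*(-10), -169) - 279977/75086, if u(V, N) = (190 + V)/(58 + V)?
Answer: 3533351489157/11638330 ≈ 3.0360e+5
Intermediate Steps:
u(V, N) = (190 + V)/(58 + V)
212932/u(50*(-10), -169) - 279977/75086 = 212932/(((190 + 50*(-10))/(58 + 50*(-10)))) - 279977/75086 = 212932/(((190 - 500)/(58 - 500))) - 279977*1/75086 = 212932/((-310/(-442))) - 279977/75086 = 212932/((-1/442*(-310))) - 279977/75086 = 212932/(155/221) - 279977/75086 = 212932*(221/155) - 279977/75086 = 47057972/155 - 279977/75086 = 3533351489157/11638330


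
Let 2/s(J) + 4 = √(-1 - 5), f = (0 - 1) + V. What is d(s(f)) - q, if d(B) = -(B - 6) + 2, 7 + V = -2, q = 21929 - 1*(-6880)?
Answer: -316807/11 + I*√6/11 ≈ -28801.0 + 0.22268*I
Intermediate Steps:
q = 28809 (q = 21929 + 6880 = 28809)
V = -9 (V = -7 - 2 = -9)
f = -10 (f = (0 - 1) - 9 = -1 - 9 = -10)
s(J) = 2/(-4 + I*√6) (s(J) = 2/(-4 + √(-1 - 5)) = 2/(-4 + √(-6)) = 2/(-4 + I*√6))
d(B) = 8 - B (d(B) = -(-6 + B) + 2 = (6 - B) + 2 = 8 - B)
d(s(f)) - q = (8 - (-4/11 - I*√6/11)) - 1*28809 = (8 + (4/11 + I*√6/11)) - 28809 = (92/11 + I*√6/11) - 28809 = -316807/11 + I*√6/11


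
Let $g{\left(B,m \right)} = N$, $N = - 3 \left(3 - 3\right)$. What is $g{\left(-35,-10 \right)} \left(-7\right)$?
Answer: $0$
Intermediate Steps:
$N = 0$ ($N = \left(-3\right) 0 = 0$)
$g{\left(B,m \right)} = 0$
$g{\left(-35,-10 \right)} \left(-7\right) = 0 \left(-7\right) = 0$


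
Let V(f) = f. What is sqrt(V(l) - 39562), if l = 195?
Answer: I*sqrt(39367) ≈ 198.41*I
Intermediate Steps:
sqrt(V(l) - 39562) = sqrt(195 - 39562) = sqrt(-39367) = I*sqrt(39367)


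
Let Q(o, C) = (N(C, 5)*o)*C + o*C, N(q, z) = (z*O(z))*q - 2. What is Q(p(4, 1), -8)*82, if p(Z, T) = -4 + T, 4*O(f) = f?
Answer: -100368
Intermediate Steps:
O(f) = f/4
N(q, z) = -2 + q*z²/4 (N(q, z) = (z*(z/4))*q - 2 = (z²/4)*q - 2 = q*z²/4 - 2 = -2 + q*z²/4)
Q(o, C) = C*o + C*o*(-2 + 25*C/4) (Q(o, C) = ((-2 + (¼)*C*5²)*o)*C + o*C = ((-2 + (¼)*C*25)*o)*C + C*o = ((-2 + 25*C/4)*o)*C + C*o = (o*(-2 + 25*C/4))*C + C*o = C*o*(-2 + 25*C/4) + C*o = C*o + C*o*(-2 + 25*C/4))
Q(p(4, 1), -8)*82 = ((¼)*(-8)*(-4 + 1)*(-4 + 25*(-8)))*82 = ((¼)*(-8)*(-3)*(-4 - 200))*82 = ((¼)*(-8)*(-3)*(-204))*82 = -1224*82 = -100368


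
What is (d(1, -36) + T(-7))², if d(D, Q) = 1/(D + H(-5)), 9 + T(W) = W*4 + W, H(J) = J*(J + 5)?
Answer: 1849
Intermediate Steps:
H(J) = J*(5 + J)
T(W) = -9 + 5*W (T(W) = -9 + (W*4 + W) = -9 + (4*W + W) = -9 + 5*W)
d(D, Q) = 1/D (d(D, Q) = 1/(D - 5*(5 - 5)) = 1/(D - 5*0) = 1/(D + 0) = 1/D)
(d(1, -36) + T(-7))² = (1/1 + (-9 + 5*(-7)))² = (1 + (-9 - 35))² = (1 - 44)² = (-43)² = 1849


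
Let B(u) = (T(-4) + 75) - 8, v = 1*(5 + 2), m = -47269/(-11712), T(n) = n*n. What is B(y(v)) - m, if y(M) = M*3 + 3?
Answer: 924827/11712 ≈ 78.964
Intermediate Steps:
T(n) = n²
m = 47269/11712 (m = -47269*(-1/11712) = 47269/11712 ≈ 4.0359)
v = 7 (v = 1*7 = 7)
y(M) = 3 + 3*M (y(M) = 3*M + 3 = 3 + 3*M)
B(u) = 83 (B(u) = ((-4)² + 75) - 8 = (16 + 75) - 8 = 91 - 8 = 83)
B(y(v)) - m = 83 - 1*47269/11712 = 83 - 47269/11712 = 924827/11712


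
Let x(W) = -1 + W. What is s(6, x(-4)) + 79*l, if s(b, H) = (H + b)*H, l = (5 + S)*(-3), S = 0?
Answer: -1190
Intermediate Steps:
l = -15 (l = (5 + 0)*(-3) = 5*(-3) = -15)
s(b, H) = H*(H + b)
s(6, x(-4)) + 79*l = (-1 - 4)*((-1 - 4) + 6) + 79*(-15) = -5*(-5 + 6) - 1185 = -5*1 - 1185 = -5 - 1185 = -1190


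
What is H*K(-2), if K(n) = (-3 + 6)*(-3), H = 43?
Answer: -387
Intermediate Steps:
K(n) = -9 (K(n) = 3*(-3) = -9)
H*K(-2) = 43*(-9) = -387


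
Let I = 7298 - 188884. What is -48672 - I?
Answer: 132914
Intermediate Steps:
I = -181586
-48672 - I = -48672 - 1*(-181586) = -48672 + 181586 = 132914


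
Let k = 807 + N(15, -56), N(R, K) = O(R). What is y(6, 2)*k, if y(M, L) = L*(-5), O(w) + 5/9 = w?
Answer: -73930/9 ≈ -8214.4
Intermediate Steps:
O(w) = -5/9 + w
N(R, K) = -5/9 + R
y(M, L) = -5*L
k = 7393/9 (k = 807 + (-5/9 + 15) = 807 + 130/9 = 7393/9 ≈ 821.44)
y(6, 2)*k = -5*2*(7393/9) = -10*7393/9 = -73930/9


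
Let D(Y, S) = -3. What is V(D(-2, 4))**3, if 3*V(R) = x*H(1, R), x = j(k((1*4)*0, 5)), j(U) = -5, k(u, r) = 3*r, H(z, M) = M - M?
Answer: 0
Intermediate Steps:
H(z, M) = 0
x = -5
V(R) = 0 (V(R) = (-5*0)/3 = (1/3)*0 = 0)
V(D(-2, 4))**3 = 0**3 = 0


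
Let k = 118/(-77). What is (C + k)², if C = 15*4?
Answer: 20268004/5929 ≈ 3418.5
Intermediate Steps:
C = 60
k = -118/77 (k = 118*(-1/77) = -118/77 ≈ -1.5325)
(C + k)² = (60 - 118/77)² = (4502/77)² = 20268004/5929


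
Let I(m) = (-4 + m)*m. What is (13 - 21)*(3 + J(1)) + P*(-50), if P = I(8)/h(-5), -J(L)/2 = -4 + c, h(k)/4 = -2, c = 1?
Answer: 128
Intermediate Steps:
h(k) = -8 (h(k) = 4*(-2) = -8)
J(L) = 6 (J(L) = -2*(-4 + 1) = -2*(-3) = 6)
I(m) = m*(-4 + m)
P = -4 (P = (8*(-4 + 8))/(-8) = (8*4)*(-⅛) = 32*(-⅛) = -4)
(13 - 21)*(3 + J(1)) + P*(-50) = (13 - 21)*(3 + 6) - 4*(-50) = -8*9 + 200 = -72 + 200 = 128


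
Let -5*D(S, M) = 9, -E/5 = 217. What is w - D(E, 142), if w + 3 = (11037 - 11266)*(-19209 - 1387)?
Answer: 23582414/5 ≈ 4.7165e+6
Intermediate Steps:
E = -1085 (E = -5*217 = -1085)
D(S, M) = -9/5 (D(S, M) = -⅕*9 = -9/5)
w = 4716481 (w = -3 + (11037 - 11266)*(-19209 - 1387) = -3 - 229*(-20596) = -3 + 4716484 = 4716481)
w - D(E, 142) = 4716481 - 1*(-9/5) = 4716481 + 9/5 = 23582414/5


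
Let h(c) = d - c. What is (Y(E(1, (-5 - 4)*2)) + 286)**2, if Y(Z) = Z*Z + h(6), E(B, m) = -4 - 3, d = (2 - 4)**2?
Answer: 110889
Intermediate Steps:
d = 4 (d = (-2)**2 = 4)
E(B, m) = -7
h(c) = 4 - c
Y(Z) = -2 + Z**2 (Y(Z) = Z*Z + (4 - 1*6) = Z**2 + (4 - 6) = Z**2 - 2 = -2 + Z**2)
(Y(E(1, (-5 - 4)*2)) + 286)**2 = ((-2 + (-7)**2) + 286)**2 = ((-2 + 49) + 286)**2 = (47 + 286)**2 = 333**2 = 110889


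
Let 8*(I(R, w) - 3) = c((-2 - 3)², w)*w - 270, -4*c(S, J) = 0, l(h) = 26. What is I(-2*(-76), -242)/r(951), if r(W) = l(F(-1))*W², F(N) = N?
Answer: -41/31352568 ≈ -1.3077e-6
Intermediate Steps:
c(S, J) = 0 (c(S, J) = -¼*0 = 0)
r(W) = 26*W²
I(R, w) = -123/4 (I(R, w) = 3 + (0*w - 270)/8 = 3 + (0 - 270)/8 = 3 + (⅛)*(-270) = 3 - 135/4 = -123/4)
I(-2*(-76), -242)/r(951) = -123/(4*(26*951²)) = -123/(4*(26*904401)) = -123/4/23514426 = -123/4*1/23514426 = -41/31352568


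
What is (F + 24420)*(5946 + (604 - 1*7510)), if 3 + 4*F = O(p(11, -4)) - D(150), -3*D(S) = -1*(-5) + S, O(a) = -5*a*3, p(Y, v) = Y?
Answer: -23415280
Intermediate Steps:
O(a) = -15*a
D(S) = -5/3 - S/3 (D(S) = -(-1*(-5) + S)/3 = -(5 + S)/3 = -5/3 - S/3)
F = -349/12 (F = -¾ + (-15*11 - (-5/3 - ⅓*150))/4 = -¾ + (-165 - (-5/3 - 50))/4 = -¾ + (-165 - 1*(-155/3))/4 = -¾ + (-165 + 155/3)/4 = -¾ + (¼)*(-340/3) = -¾ - 85/3 = -349/12 ≈ -29.083)
(F + 24420)*(5946 + (604 - 1*7510)) = (-349/12 + 24420)*(5946 + (604 - 1*7510)) = 292691*(5946 + (604 - 7510))/12 = 292691*(5946 - 6906)/12 = (292691/12)*(-960) = -23415280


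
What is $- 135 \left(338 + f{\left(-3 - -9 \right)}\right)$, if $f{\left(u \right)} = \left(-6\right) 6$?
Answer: $-40770$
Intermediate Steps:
$f{\left(u \right)} = -36$
$- 135 \left(338 + f{\left(-3 - -9 \right)}\right) = - 135 \left(338 - 36\right) = \left(-135\right) 302 = -40770$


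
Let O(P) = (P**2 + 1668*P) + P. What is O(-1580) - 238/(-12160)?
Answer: -854969481/6080 ≈ -1.4062e+5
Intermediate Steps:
O(P) = P**2 + 1669*P
O(-1580) - 238/(-12160) = -1580*(1669 - 1580) - 238/(-12160) = -1580*89 - (-1)*238/12160 = -140620 - 1*(-119/6080) = -140620 + 119/6080 = -854969481/6080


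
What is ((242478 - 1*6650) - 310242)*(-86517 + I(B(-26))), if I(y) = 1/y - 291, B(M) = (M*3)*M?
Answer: 6550166701961/1014 ≈ 6.4597e+9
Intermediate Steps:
B(M) = 3*M**2 (B(M) = (3*M)*M = 3*M**2)
I(y) = -291 + 1/y
((242478 - 1*6650) - 310242)*(-86517 + I(B(-26))) = ((242478 - 1*6650) - 310242)*(-86517 + (-291 + 1/(3*(-26)**2))) = ((242478 - 6650) - 310242)*(-86517 + (-291 + 1/(3*676))) = (235828 - 310242)*(-86517 + (-291 + 1/2028)) = -74414*(-86517 + (-291 + 1/2028)) = -74414*(-86517 - 590147/2028) = -74414*(-176046623/2028) = 6550166701961/1014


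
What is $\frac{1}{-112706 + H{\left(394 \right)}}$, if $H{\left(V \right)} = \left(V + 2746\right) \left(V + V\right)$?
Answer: $\frac{1}{2361614} \approx 4.2344 \cdot 10^{-7}$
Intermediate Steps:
$H{\left(V \right)} = 2 V \left(2746 + V\right)$ ($H{\left(V \right)} = \left(2746 + V\right) 2 V = 2 V \left(2746 + V\right)$)
$\frac{1}{-112706 + H{\left(394 \right)}} = \frac{1}{-112706 + 2 \cdot 394 \left(2746 + 394\right)} = \frac{1}{-112706 + 2 \cdot 394 \cdot 3140} = \frac{1}{-112706 + 2474320} = \frac{1}{2361614}$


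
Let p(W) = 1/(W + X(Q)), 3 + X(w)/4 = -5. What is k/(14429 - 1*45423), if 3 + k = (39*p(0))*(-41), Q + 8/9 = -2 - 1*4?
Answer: -1503/991808 ≈ -0.0015154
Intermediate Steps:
Q = -62/9 (Q = -8/9 + (-2 - 1*4) = -8/9 + (-2 - 4) = -8/9 - 6 = -62/9 ≈ -6.8889)
X(w) = -32 (X(w) = -12 + 4*(-5) = -12 - 20 = -32)
p(W) = 1/(-32 + W) (p(W) = 1/(W - 32) = 1/(-32 + W))
k = 1503/32 (k = -3 + (39/(-32 + 0))*(-41) = -3 + (39/(-32))*(-41) = -3 + (39*(-1/32))*(-41) = -3 - 39/32*(-41) = -3 + 1599/32 = 1503/32 ≈ 46.969)
k/(14429 - 1*45423) = 1503/(32*(14429 - 1*45423)) = 1503/(32*(14429 - 45423)) = (1503/32)/(-30994) = (1503/32)*(-1/30994) = -1503/991808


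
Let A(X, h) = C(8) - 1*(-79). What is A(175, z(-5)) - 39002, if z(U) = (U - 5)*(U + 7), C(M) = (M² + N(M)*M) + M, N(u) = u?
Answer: -38787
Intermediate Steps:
C(M) = M + 2*M² (C(M) = (M² + M*M) + M = (M² + M²) + M = 2*M² + M = M + 2*M²)
z(U) = (-5 + U)*(7 + U)
A(X, h) = 215 (A(X, h) = 8*(1 + 2*8) - 1*(-79) = 8*(1 + 16) + 79 = 8*17 + 79 = 136 + 79 = 215)
A(175, z(-5)) - 39002 = 215 - 39002 = -38787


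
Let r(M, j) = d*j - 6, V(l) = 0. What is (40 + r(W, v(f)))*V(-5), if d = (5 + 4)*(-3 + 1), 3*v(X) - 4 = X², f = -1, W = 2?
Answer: 0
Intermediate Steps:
v(X) = 4/3 + X²/3
d = -18 (d = 9*(-2) = -18)
r(M, j) = -6 - 18*j (r(M, j) = -18*j - 6 = -6 - 18*j)
(40 + r(W, v(f)))*V(-5) = (40 + (-6 - 18*(4/3 + (⅓)*(-1)²)))*0 = (40 + (-6 - 18*(4/3 + (⅓)*1)))*0 = (40 + (-6 - 18*(4/3 + ⅓)))*0 = (40 + (-6 - 18*5/3))*0 = (40 + (-6 - 30))*0 = (40 - 36)*0 = 4*0 = 0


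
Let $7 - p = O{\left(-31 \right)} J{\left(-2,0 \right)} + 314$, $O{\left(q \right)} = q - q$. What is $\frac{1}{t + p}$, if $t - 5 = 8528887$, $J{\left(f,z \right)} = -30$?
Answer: $\frac{1}{8528585} \approx 1.1725 \cdot 10^{-7}$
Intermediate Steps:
$O{\left(q \right)} = 0$
$t = 8528892$ ($t = 5 + 8528887 = 8528892$)
$p = -307$ ($p = 7 - \left(0 \left(-30\right) + 314\right) = 7 - \left(0 + 314\right) = 7 - 314 = -307$)
$\frac{1}{t + p} = \frac{1}{8528892 - 307} = \frac{1}{8528585}$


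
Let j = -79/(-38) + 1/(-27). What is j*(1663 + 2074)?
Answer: 7829015/1026 ≈ 7630.6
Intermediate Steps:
j = 2095/1026 (j = -79*(-1/38) + 1*(-1/27) = 79/38 - 1/27 = 2095/1026 ≈ 2.0419)
j*(1663 + 2074) = 2095*(1663 + 2074)/1026 = (2095/1026)*3737 = 7829015/1026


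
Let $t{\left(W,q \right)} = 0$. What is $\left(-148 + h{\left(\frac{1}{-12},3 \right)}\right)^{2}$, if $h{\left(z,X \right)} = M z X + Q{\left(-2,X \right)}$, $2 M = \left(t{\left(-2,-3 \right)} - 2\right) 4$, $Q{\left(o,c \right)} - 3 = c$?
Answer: $19881$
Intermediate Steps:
$Q{\left(o,c \right)} = 3 + c$
$M = -4$ ($M = \frac{\left(0 - 2\right) 4}{2} = \frac{\left(-2\right) 4}{2} = \frac{1}{2} \left(-8\right) = -4$)
$h{\left(z,X \right)} = 3 + X - 4 X z$ ($h{\left(z,X \right)} = - 4 z X + \left(3 + X\right) = - 4 X z + \left(3 + X\right) = 3 + X - 4 X z$)
$\left(-148 + h{\left(\frac{1}{-12},3 \right)}\right)^{2} = \left(-148 + \left(3 + 3 - \frac{12}{-12}\right)\right)^{2} = \left(-148 + \left(3 + 3 - 12 \left(- \frac{1}{12}\right)\right)\right)^{2} = \left(-148 + \left(3 + 3 + 1\right)\right)^{2} = \left(-148 + 7\right)^{2} = \left(-141\right)^{2} = 19881$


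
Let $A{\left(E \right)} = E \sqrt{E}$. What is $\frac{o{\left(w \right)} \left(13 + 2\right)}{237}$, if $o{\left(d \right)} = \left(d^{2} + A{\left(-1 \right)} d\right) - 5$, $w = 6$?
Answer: $\frac{155}{79} - \frac{30 i}{79} \approx 1.962 - 0.37975 i$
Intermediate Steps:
$A{\left(E \right)} = E^{\frac{3}{2}}$
$o{\left(d \right)} = -5 + d^{2} - i d$ ($o{\left(d \right)} = \left(d^{2} + \left(-1\right)^{\frac{3}{2}} d\right) - 5 = \left(d^{2} + - i d\right) - 5 = \left(d^{2} - i d\right) - 5 = -5 + d^{2} - i d$)
$\frac{o{\left(w \right)} \left(13 + 2\right)}{237} = \frac{\left(-5 + 6^{2} - i 6\right) \left(13 + 2\right)}{237} = \left(-5 + 36 - 6 i\right) 15 \cdot \frac{1}{237} = \left(31 - 6 i\right) 15 \cdot \frac{1}{237} = \left(465 - 90 i\right) \frac{1}{237} = \frac{155}{79} - \frac{30 i}{79}$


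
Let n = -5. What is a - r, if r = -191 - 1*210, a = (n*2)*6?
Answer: 341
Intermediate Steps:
a = -60 (a = -5*2*6 = -10*6 = -60)
r = -401 (r = -191 - 210 = -401)
a - r = -60 - 1*(-401) = -60 + 401 = 341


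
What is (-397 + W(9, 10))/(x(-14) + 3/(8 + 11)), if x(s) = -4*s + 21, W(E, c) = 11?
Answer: -3667/733 ≈ -5.0027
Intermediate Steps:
x(s) = 21 - 4*s
(-397 + W(9, 10))/(x(-14) + 3/(8 + 11)) = (-397 + 11)/((21 - 4*(-14)) + 3/(8 + 11)) = -386/((21 + 56) + 3/19) = -386/(77 + 3*(1/19)) = -386/(77 + 3/19) = -386/1466/19 = -386*19/1466 = -3667/733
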